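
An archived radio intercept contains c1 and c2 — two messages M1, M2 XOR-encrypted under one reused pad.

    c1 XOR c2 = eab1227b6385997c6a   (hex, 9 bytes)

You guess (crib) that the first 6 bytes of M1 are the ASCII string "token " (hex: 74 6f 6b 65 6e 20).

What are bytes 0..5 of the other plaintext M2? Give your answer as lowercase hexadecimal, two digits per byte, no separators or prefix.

9ede491e0da5

Since c1 ⊕ c2 = M1 ⊕ M2, XORing with the guessed M1 bytes yields the corresponding M2 bytes: M2 = (c1 ⊕ c2) ⊕ M1.
byte 0: 234 XOR 116 = 158
byte 1: 177 XOR 111 = 222
byte 2:  34 XOR 107 =  73
byte 3: 123 XOR 101 =  30
byte 4:  99 XOR 110 =  13
byte 5: 133 XOR  32 = 165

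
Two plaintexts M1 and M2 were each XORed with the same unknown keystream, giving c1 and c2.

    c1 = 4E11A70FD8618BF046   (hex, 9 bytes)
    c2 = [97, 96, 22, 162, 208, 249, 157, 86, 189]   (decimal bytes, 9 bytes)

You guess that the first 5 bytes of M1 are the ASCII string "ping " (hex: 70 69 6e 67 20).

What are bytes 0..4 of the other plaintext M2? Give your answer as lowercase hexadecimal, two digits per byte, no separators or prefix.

5f18dfca28

First, c1 ⊕ c2 = (M1 ⊕ K) ⊕ (M2 ⊕ K) = M1 ⊕ M2, so the key drops out. Then M2 = (M1 ⊕ M2) ⊕ M1 over the first 5 bytes.
byte 0: (4e ⊕ 61) ⊕ 70 = 2f ⊕ 70 = 5f
byte 1: (11 ⊕ 60) ⊕ 69 = 71 ⊕ 69 = 18
byte 2: (a7 ⊕ 16) ⊕ 6e = b1 ⊕ 6e = df
byte 3: (0f ⊕ a2) ⊕ 67 = ad ⊕ 67 = ca
byte 4: (d8 ⊕ d0) ⊕ 20 = 08 ⊕ 20 = 28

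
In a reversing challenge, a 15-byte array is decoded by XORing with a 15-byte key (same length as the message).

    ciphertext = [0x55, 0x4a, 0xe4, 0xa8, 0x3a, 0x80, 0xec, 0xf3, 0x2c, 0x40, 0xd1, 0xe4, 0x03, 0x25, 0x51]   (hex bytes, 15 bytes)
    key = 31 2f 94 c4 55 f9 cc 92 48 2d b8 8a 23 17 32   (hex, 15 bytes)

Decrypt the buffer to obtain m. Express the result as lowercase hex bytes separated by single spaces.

64 65 70 6c 6f 79 20 61 64 6d 69 6e 20 32 63

 85 XOR  49 = 100
 74 XOR  47 = 101
228 XOR 148 = 112
168 XOR 196 = 108
 58 XOR  85 = 111
128 XOR 249 = 121
236 XOR 204 =  32
243 XOR 146 =  97
 44 XOR  72 = 100
 64 XOR  45 = 109
209 XOR 184 = 105
228 XOR 138 = 110
  3 XOR  35 =  32
 37 XOR  23 =  50
 81 XOR  50 =  99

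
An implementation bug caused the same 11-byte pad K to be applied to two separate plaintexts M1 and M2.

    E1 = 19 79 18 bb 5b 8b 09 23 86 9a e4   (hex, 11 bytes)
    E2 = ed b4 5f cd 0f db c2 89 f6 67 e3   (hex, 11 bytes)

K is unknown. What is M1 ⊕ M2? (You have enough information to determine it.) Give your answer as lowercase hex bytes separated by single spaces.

E1 ⊕ E2 = (M1 ⊕ K) ⊕ (M2 ⊕ K) = M1 ⊕ M2 — the shared key cancels under XOR.
19 XOR ed = f4
79 XOR b4 = cd
18 XOR 5f = 47
bb XOR cd = 76
5b XOR 0f = 54
8b XOR db = 50
09 XOR c2 = cb
23 XOR 89 = aa
86 XOR f6 = 70
9a XOR 67 = fd
e4 XOR e3 = 07

f4 cd 47 76 54 50 cb aa 70 fd 07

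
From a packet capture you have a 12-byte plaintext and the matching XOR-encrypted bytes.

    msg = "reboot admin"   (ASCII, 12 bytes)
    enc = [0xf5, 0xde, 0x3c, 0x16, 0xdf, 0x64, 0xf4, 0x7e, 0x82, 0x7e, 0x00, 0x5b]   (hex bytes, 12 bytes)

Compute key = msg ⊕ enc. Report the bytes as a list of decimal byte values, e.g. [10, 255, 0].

[135, 187, 94, 121, 176, 16, 212, 31, 230, 19, 105, 53]

Since enc = msg ⊕ key, XORing both sides with msg gives key = msg ⊕ enc.
byte 0: 72 XOR f5 = 87
byte 1: 65 XOR de = bb
byte 2: 62 XOR 3c = 5e
byte 3: 6f XOR 16 = 79
byte 4: 6f XOR df = b0
byte 5: 74 XOR 64 = 10
byte 6: 20 XOR f4 = d4
byte 7: 61 XOR 7e = 1f
byte 8: 64 XOR 82 = e6
byte 9: 6d XOR 7e = 13
byte 10: 69 XOR 00 = 69
byte 11: 6e XOR 5b = 35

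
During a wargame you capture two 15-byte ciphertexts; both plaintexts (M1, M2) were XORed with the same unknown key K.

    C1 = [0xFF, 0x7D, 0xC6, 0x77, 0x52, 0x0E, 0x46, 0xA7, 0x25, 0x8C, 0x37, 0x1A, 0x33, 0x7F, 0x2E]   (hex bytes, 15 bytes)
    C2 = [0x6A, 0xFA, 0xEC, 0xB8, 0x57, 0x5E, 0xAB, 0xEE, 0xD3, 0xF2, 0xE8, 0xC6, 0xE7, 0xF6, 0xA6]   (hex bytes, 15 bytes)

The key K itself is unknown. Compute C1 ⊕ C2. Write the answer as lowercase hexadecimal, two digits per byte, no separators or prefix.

95872acf0550ed49f67edfdcd48988

C1 ⊕ C2 = (M1 ⊕ K) ⊕ (M2 ⊕ K) = M1 ⊕ M2 — the shared key cancels under XOR.
ff XOR 6a = 95
7d XOR fa = 87
c6 XOR ec = 2a
77 XOR b8 = cf
52 XOR 57 = 05
0e XOR 5e = 50
46 XOR ab = ed
a7 XOR ee = 49
25 XOR d3 = f6
8c XOR f2 = 7e
37 XOR e8 = df
1a XOR c6 = dc
33 XOR e7 = d4
7f XOR f6 = 89
2e XOR a6 = 88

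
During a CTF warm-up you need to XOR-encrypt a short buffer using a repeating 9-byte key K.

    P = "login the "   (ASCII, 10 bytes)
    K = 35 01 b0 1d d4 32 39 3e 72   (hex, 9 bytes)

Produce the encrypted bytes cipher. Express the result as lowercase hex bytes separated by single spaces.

The 9-byte key repeats, so the effective keystream is 35 01 b0 1d d4 32 39 3e 72 35.
byte 0: 6c XOR 35 = 59
byte 1: 6f XOR 01 = 6e
byte 2: 67 XOR b0 = d7
byte 3: 69 XOR 1d = 74
byte 4: 6e XOR d4 = ba
byte 5: 20 XOR 32 = 12
byte 6: 74 XOR 39 = 4d
byte 7: 68 XOR 3e = 56
byte 8: 65 XOR 72 = 17
byte 9: 20 XOR 35 = 15

59 6e d7 74 ba 12 4d 56 17 15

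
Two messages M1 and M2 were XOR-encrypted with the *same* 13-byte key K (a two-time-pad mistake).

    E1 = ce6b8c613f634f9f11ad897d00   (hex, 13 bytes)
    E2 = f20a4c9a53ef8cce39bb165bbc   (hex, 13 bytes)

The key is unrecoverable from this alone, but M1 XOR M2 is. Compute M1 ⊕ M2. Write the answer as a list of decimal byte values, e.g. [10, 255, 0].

[60, 97, 192, 251, 108, 140, 195, 81, 40, 22, 159, 38, 188]

E1 ⊕ E2 = (M1 ⊕ K) ⊕ (M2 ⊕ K) = M1 ⊕ M2 — the shared key cancels under XOR.
byte 0: ce XOR f2 = 3c
byte 1: 6b XOR 0a = 61
byte 2: 8c XOR 4c = c0
byte 3: 61 XOR 9a = fb
byte 4: 3f XOR 53 = 6c
byte 5: 63 XOR ef = 8c
byte 6: 4f XOR 8c = c3
byte 7: 9f XOR ce = 51
byte 8: 11 XOR 39 = 28
byte 9: ad XOR bb = 16
byte 10: 89 XOR 16 = 9f
byte 11: 7d XOR 5b = 26
byte 12: 00 XOR bc = bc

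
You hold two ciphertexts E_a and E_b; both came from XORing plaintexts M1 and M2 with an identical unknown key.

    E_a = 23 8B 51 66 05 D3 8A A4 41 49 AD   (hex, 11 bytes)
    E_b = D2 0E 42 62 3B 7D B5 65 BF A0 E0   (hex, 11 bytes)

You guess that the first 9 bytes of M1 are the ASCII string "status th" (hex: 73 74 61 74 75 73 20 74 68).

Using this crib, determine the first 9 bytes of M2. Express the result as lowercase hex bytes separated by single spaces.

82 f1 72 70 4b dd 1f b5 96

First, E_a ⊕ E_b = (M1 ⊕ K) ⊕ (M2 ⊕ K) = M1 ⊕ M2, so the key drops out. Then M2 = (M1 ⊕ M2) ⊕ M1 over the first 9 bytes.
byte 0: (23 xor d2) xor 73 = f1 xor 73 = 82
byte 1: (8b xor 0e) xor 74 = 85 xor 74 = f1
byte 2: (51 xor 42) xor 61 = 13 xor 61 = 72
byte 3: (66 xor 62) xor 74 = 04 xor 74 = 70
byte 4: (05 xor 3b) xor 75 = 3e xor 75 = 4b
byte 5: (d3 xor 7d) xor 73 = ae xor 73 = dd
byte 6: (8a xor b5) xor 20 = 3f xor 20 = 1f
byte 7: (a4 xor 65) xor 74 = c1 xor 74 = b5
byte 8: (41 xor bf) xor 68 = fe xor 68 = 96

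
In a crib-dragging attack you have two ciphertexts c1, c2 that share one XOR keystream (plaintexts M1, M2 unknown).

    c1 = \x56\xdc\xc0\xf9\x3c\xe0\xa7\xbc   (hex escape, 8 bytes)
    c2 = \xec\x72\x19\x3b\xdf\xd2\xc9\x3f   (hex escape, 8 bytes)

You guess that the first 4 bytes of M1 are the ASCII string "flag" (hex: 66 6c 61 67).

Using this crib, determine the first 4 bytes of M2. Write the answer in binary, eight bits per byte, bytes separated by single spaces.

11011100 11000010 10111000 10100101

First, c1 ⊕ c2 = (M1 ⊕ K) ⊕ (M2 ⊕ K) = M1 ⊕ M2, so the key drops out. Then M2 = (M1 ⊕ M2) ⊕ M1 over the first 4 bytes.
byte 0: (56 ⊕ ec) ⊕ 66 = ba ⊕ 66 = dc
byte 1: (dc ⊕ 72) ⊕ 6c = ae ⊕ 6c = c2
byte 2: (c0 ⊕ 19) ⊕ 61 = d9 ⊕ 61 = b8
byte 3: (f9 ⊕ 3b) ⊕ 67 = c2 ⊕ 67 = a5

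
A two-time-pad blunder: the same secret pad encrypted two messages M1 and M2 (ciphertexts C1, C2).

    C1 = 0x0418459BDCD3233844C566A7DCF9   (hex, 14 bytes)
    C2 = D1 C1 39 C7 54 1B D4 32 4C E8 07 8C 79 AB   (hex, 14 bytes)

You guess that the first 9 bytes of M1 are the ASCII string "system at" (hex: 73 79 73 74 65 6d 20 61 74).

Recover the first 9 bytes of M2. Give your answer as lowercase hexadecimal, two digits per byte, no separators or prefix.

First, C1 ⊕ C2 = (M1 ⊕ K) ⊕ (M2 ⊕ K) = M1 ⊕ M2, so the key drops out. Then M2 = (M1 ⊕ M2) ⊕ M1 over the first 9 bytes.
byte 0: (04 ⊕ d1) ⊕ 73 = d5 ⊕ 73 = a6
byte 1: (18 ⊕ c1) ⊕ 79 = d9 ⊕ 79 = a0
byte 2: (45 ⊕ 39) ⊕ 73 = 7c ⊕ 73 = 0f
byte 3: (9b ⊕ c7) ⊕ 74 = 5c ⊕ 74 = 28
byte 4: (dc ⊕ 54) ⊕ 65 = 88 ⊕ 65 = ed
byte 5: (d3 ⊕ 1b) ⊕ 6d = c8 ⊕ 6d = a5
byte 6: (23 ⊕ d4) ⊕ 20 = f7 ⊕ 20 = d7
byte 7: (38 ⊕ 32) ⊕ 61 = 0a ⊕ 61 = 6b
byte 8: (44 ⊕ 4c) ⊕ 74 = 08 ⊕ 74 = 7c

a6a00f28eda5d76b7c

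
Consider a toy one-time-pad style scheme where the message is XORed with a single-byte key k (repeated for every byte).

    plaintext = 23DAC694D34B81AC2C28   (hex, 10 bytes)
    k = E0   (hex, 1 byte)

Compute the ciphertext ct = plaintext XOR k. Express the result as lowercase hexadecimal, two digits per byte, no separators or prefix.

c33a267433ab614cccc8

The 1-byte key repeats, so the effective keystream is e0 e0 e0 e0 e0 e0 e0 e0 e0 e0.
byte 0:  35 XOR 224 = 195
byte 1: 218 XOR 224 =  58
byte 2: 198 XOR 224 =  38
byte 3: 148 XOR 224 = 116
byte 4: 211 XOR 224 =  51
byte 5:  75 XOR 224 = 171
byte 6: 129 XOR 224 =  97
byte 7: 172 XOR 224 =  76
byte 8:  44 XOR 224 = 204
byte 9:  40 XOR 224 = 200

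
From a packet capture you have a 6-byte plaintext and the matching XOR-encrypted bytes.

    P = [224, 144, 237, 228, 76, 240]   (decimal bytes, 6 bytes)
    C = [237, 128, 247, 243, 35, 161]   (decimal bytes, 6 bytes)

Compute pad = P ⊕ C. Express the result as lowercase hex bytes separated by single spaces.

Since C = P ⊕ pad, XORing both sides with P gives pad = P ⊕ C.
byte 0: e0 ^ ed = 0d
byte 1: 90 ^ 80 = 10
byte 2: ed ^ f7 = 1a
byte 3: e4 ^ f3 = 17
byte 4: 4c ^ 23 = 6f
byte 5: f0 ^ a1 = 51

0d 10 1a 17 6f 51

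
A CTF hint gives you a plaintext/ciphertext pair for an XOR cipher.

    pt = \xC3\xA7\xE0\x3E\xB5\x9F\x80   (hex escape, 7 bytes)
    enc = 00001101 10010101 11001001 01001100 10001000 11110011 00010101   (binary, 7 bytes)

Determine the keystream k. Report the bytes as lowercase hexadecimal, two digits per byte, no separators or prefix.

Since enc = pt ⊕ k, XORing both sides with pt gives k = pt ⊕ enc.
c3 ^ 0d = ce
a7 ^ 95 = 32
e0 ^ c9 = 29
3e ^ 4c = 72
b5 ^ 88 = 3d
9f ^ f3 = 6c
80 ^ 15 = 95

ce3229723d6c95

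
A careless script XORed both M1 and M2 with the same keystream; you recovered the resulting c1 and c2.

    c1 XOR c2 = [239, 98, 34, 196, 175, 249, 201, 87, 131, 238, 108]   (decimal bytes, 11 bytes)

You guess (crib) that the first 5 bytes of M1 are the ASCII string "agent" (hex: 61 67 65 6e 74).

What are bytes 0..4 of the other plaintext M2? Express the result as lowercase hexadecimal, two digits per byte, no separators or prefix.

Since c1 ⊕ c2 = M1 ⊕ M2, XORing with the guessed M1 bytes yields the corresponding M2 bytes: M2 = (c1 ⊕ c2) ⊕ M1.
239 xor  97 = 142
 98 xor 103 =   5
 34 xor 101 =  71
196 xor 110 = 170
175 xor 116 = 219

8e0547aadb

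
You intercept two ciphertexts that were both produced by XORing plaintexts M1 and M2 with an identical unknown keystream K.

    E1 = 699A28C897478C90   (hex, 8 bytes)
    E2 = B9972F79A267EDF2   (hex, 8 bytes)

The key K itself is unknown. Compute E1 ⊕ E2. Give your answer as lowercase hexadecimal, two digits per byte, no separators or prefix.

E1 ⊕ E2 = (M1 ⊕ K) ⊕ (M2 ⊕ K) = M1 ⊕ M2 — the shared key cancels under XOR.
69 xor b9 = d0
9a xor 97 = 0d
28 xor 2f = 07
c8 xor 79 = b1
97 xor a2 = 35
47 xor 67 = 20
8c xor ed = 61
90 xor f2 = 62

d00d07b135206162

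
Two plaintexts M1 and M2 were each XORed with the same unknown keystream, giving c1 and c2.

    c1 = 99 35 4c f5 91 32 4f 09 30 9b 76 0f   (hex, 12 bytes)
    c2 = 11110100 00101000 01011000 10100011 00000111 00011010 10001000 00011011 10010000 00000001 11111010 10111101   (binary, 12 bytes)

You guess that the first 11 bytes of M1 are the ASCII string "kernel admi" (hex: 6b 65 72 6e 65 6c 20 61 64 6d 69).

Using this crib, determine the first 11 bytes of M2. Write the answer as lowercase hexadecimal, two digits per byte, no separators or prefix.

06786638f344e773c4f7e5

First, c1 ⊕ c2 = (M1 ⊕ K) ⊕ (M2 ⊕ K) = M1 ⊕ M2, so the key drops out. Then M2 = (M1 ⊕ M2) ⊕ M1 over the first 11 bytes.
byte 0: (99 xor f4) xor 6b = 6d xor 6b = 06
byte 1: (35 xor 28) xor 65 = 1d xor 65 = 78
byte 2: (4c xor 58) xor 72 = 14 xor 72 = 66
byte 3: (f5 xor a3) xor 6e = 56 xor 6e = 38
byte 4: (91 xor 07) xor 65 = 96 xor 65 = f3
byte 5: (32 xor 1a) xor 6c = 28 xor 6c = 44
byte 6: (4f xor 88) xor 20 = c7 xor 20 = e7
byte 7: (09 xor 1b) xor 61 = 12 xor 61 = 73
byte 8: (30 xor 90) xor 64 = a0 xor 64 = c4
byte 9: (9b xor 01) xor 6d = 9a xor 6d = f7
byte 10: (76 xor fa) xor 69 = 8c xor 69 = e5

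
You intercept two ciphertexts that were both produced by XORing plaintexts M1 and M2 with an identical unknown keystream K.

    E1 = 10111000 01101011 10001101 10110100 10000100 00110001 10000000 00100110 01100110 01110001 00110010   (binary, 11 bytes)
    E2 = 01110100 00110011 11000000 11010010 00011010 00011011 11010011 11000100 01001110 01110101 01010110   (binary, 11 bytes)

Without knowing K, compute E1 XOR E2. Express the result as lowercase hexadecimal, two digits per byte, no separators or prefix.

E1 ⊕ E2 = (M1 ⊕ K) ⊕ (M2 ⊕ K) = M1 ⊕ M2 — the shared key cancels under XOR.
184 XOR 116 = 204
107 XOR  51 =  88
141 XOR 192 =  77
180 XOR 210 = 102
132 XOR  26 = 158
 49 XOR  27 =  42
128 XOR 211 =  83
 38 XOR 196 = 226
102 XOR  78 =  40
113 XOR 117 =   4
 50 XOR  86 = 100

cc584d669e2a53e2280464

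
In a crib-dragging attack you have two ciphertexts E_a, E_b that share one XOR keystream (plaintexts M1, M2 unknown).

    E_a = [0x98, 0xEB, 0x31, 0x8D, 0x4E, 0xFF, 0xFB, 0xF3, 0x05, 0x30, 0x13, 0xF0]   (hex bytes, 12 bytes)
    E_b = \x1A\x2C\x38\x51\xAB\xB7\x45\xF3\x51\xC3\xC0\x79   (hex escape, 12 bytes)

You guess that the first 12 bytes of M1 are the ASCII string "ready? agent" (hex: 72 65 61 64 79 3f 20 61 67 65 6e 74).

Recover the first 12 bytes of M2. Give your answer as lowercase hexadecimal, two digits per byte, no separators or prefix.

f0a268b89c779e613396bdfd

First, E_a ⊕ E_b = (M1 ⊕ K) ⊕ (M2 ⊕ K) = M1 ⊕ M2, so the key drops out. Then M2 = (M1 ⊕ M2) ⊕ M1 over the first 12 bytes.
byte 0: (98 ⊕ 1a) ⊕ 72 = 82 ⊕ 72 = f0
byte 1: (eb ⊕ 2c) ⊕ 65 = c7 ⊕ 65 = a2
byte 2: (31 ⊕ 38) ⊕ 61 = 09 ⊕ 61 = 68
byte 3: (8d ⊕ 51) ⊕ 64 = dc ⊕ 64 = b8
byte 4: (4e ⊕ ab) ⊕ 79 = e5 ⊕ 79 = 9c
byte 5: (ff ⊕ b7) ⊕ 3f = 48 ⊕ 3f = 77
byte 6: (fb ⊕ 45) ⊕ 20 = be ⊕ 20 = 9e
byte 7: (f3 ⊕ f3) ⊕ 61 = 00 ⊕ 61 = 61
byte 8: (05 ⊕ 51) ⊕ 67 = 54 ⊕ 67 = 33
byte 9: (30 ⊕ c3) ⊕ 65 = f3 ⊕ 65 = 96
byte 10: (13 ⊕ c0) ⊕ 6e = d3 ⊕ 6e = bd
byte 11: (f0 ⊕ 79) ⊕ 74 = 89 ⊕ 74 = fd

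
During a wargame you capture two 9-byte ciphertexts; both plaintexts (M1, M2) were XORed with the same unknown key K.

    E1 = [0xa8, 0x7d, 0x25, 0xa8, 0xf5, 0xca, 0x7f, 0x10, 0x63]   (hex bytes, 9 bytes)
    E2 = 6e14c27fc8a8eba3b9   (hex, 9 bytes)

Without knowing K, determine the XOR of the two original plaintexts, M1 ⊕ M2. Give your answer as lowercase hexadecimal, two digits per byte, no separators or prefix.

c669e7d73d6294b3da

E1 ⊕ E2 = (M1 ⊕ K) ⊕ (M2 ⊕ K) = M1 ⊕ M2 — the shared key cancels under XOR.
168 ⊕ 110 = 198
125 ⊕  20 = 105
 37 ⊕ 194 = 231
168 ⊕ 127 = 215
245 ⊕ 200 =  61
202 ⊕ 168 =  98
127 ⊕ 235 = 148
 16 ⊕ 163 = 179
 99 ⊕ 185 = 218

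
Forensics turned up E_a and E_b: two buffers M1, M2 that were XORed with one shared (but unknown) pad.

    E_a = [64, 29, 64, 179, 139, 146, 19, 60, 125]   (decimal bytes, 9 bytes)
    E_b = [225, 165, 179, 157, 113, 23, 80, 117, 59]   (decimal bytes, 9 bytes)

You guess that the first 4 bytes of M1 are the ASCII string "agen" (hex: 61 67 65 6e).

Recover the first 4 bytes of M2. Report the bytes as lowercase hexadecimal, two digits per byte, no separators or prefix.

First, E_a ⊕ E_b = (M1 ⊕ K) ⊕ (M2 ⊕ K) = M1 ⊕ M2, so the key drops out. Then M2 = (M1 ⊕ M2) ⊕ M1 over the first 4 bytes.
byte 0: (40 xor e1) xor 61 = a1 xor 61 = c0
byte 1: (1d xor a5) xor 67 = b8 xor 67 = df
byte 2: (40 xor b3) xor 65 = f3 xor 65 = 96
byte 3: (b3 xor 9d) xor 6e = 2e xor 6e = 40

c0df9640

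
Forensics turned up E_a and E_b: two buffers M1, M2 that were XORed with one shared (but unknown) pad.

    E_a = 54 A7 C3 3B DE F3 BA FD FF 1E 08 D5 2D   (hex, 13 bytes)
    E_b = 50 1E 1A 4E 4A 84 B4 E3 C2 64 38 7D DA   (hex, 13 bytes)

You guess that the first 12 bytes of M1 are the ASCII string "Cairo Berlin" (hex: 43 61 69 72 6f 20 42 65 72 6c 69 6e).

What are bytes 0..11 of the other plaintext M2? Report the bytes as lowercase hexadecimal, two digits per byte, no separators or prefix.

47d8b007fb574c7b4f1659c6

First, E_a ⊕ E_b = (M1 ⊕ K) ⊕ (M2 ⊕ K) = M1 ⊕ M2, so the key drops out. Then M2 = (M1 ⊕ M2) ⊕ M1 over the first 12 bytes.
byte 0: (54 xor 50) xor 43 = 04 xor 43 = 47
byte 1: (a7 xor 1e) xor 61 = b9 xor 61 = d8
byte 2: (c3 xor 1a) xor 69 = d9 xor 69 = b0
byte 3: (3b xor 4e) xor 72 = 75 xor 72 = 07
byte 4: (de xor 4a) xor 6f = 94 xor 6f = fb
byte 5: (f3 xor 84) xor 20 = 77 xor 20 = 57
byte 6: (ba xor b4) xor 42 = 0e xor 42 = 4c
byte 7: (fd xor e3) xor 65 = 1e xor 65 = 7b
byte 8: (ff xor c2) xor 72 = 3d xor 72 = 4f
byte 9: (1e xor 64) xor 6c = 7a xor 6c = 16
byte 10: (08 xor 38) xor 69 = 30 xor 69 = 59
byte 11: (d5 xor 7d) xor 6e = a8 xor 6e = c6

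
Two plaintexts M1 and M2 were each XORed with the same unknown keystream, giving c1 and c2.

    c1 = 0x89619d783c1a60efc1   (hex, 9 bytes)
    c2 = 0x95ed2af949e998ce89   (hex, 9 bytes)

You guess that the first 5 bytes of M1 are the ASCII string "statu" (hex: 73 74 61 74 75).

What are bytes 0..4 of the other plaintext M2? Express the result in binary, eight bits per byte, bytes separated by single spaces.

01101111 11111000 11010110 11110101 00000000

First, c1 ⊕ c2 = (M1 ⊕ K) ⊕ (M2 ⊕ K) = M1 ⊕ M2, so the key drops out. Then M2 = (M1 ⊕ M2) ⊕ M1 over the first 5 bytes.
byte 0: (89 XOR 95) XOR 73 = 1c XOR 73 = 6f
byte 1: (61 XOR ed) XOR 74 = 8c XOR 74 = f8
byte 2: (9d XOR 2a) XOR 61 = b7 XOR 61 = d6
byte 3: (78 XOR f9) XOR 74 = 81 XOR 74 = f5
byte 4: (3c XOR 49) XOR 75 = 75 XOR 75 = 00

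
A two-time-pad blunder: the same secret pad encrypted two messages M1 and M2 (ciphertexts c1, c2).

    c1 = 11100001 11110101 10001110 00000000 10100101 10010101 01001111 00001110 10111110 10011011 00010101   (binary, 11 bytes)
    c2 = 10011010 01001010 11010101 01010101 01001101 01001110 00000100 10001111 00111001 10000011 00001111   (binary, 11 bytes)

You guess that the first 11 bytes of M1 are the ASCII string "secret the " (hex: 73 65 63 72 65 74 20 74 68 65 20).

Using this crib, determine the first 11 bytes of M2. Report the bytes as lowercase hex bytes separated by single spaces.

08 da 38 27 8d af 6b f5 ef 7d 3a

First, c1 ⊕ c2 = (M1 ⊕ K) ⊕ (M2 ⊕ K) = M1 ⊕ M2, so the key drops out. Then M2 = (M1 ⊕ M2) ⊕ M1 over the first 11 bytes.
byte 0: (e1 ⊕ 9a) ⊕ 73 = 7b ⊕ 73 = 08
byte 1: (f5 ⊕ 4a) ⊕ 65 = bf ⊕ 65 = da
byte 2: (8e ⊕ d5) ⊕ 63 = 5b ⊕ 63 = 38
byte 3: (00 ⊕ 55) ⊕ 72 = 55 ⊕ 72 = 27
byte 4: (a5 ⊕ 4d) ⊕ 65 = e8 ⊕ 65 = 8d
byte 5: (95 ⊕ 4e) ⊕ 74 = db ⊕ 74 = af
byte 6: (4f ⊕ 04) ⊕ 20 = 4b ⊕ 20 = 6b
byte 7: (0e ⊕ 8f) ⊕ 74 = 81 ⊕ 74 = f5
byte 8: (be ⊕ 39) ⊕ 68 = 87 ⊕ 68 = ef
byte 9: (9b ⊕ 83) ⊕ 65 = 18 ⊕ 65 = 7d
byte 10: (15 ⊕ 0f) ⊕ 20 = 1a ⊕ 20 = 3a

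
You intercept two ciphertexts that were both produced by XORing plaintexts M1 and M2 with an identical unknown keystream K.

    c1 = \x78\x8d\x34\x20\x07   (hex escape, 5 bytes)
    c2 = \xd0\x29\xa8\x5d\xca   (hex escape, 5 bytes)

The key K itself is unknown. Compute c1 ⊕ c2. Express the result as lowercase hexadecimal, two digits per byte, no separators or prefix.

c1 ⊕ c2 = (M1 ⊕ K) ⊕ (M2 ⊕ K) = M1 ⊕ M2 — the shared key cancels under XOR.
78 ⊕ d0 = a8
8d ⊕ 29 = a4
34 ⊕ a8 = 9c
20 ⊕ 5d = 7d
07 ⊕ ca = cd

a8a49c7dcd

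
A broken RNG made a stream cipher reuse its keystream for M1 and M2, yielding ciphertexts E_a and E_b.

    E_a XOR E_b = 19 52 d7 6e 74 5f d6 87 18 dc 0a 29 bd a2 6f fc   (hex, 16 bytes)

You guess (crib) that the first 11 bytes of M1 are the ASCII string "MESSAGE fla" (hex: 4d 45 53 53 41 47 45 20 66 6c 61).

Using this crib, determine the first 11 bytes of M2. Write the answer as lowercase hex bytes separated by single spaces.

Since E_a ⊕ E_b = M1 ⊕ M2, XORing with the guessed M1 bytes yields the corresponding M2 bytes: M2 = (E_a ⊕ E_b) ⊕ M1.
byte 0: 00011001 ⊕ 01001101 = 01010100
byte 1: 01010010 ⊕ 01000101 = 00010111
byte 2: 11010111 ⊕ 01010011 = 10000100
byte 3: 01101110 ⊕ 01010011 = 00111101
byte 4: 01110100 ⊕ 01000001 = 00110101
byte 5: 01011111 ⊕ 01000111 = 00011000
byte 6: 11010110 ⊕ 01000101 = 10010011
byte 7: 10000111 ⊕ 00100000 = 10100111
byte 8: 00011000 ⊕ 01100110 = 01111110
byte 9: 11011100 ⊕ 01101100 = 10110000
byte 10: 00001010 ⊕ 01100001 = 01101011

54 17 84 3d 35 18 93 a7 7e b0 6b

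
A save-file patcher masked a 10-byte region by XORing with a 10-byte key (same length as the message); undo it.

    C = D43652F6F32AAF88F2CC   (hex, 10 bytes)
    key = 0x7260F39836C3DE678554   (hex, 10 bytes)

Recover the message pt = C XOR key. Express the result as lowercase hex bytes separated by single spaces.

a6 56 a1 6e c5 e9 71 ef 77 98

d4 xor 72 = a6
36 xor 60 = 56
52 xor f3 = a1
f6 xor 98 = 6e
f3 xor 36 = c5
2a xor c3 = e9
af xor de = 71
88 xor 67 = ef
f2 xor 85 = 77
cc xor 54 = 98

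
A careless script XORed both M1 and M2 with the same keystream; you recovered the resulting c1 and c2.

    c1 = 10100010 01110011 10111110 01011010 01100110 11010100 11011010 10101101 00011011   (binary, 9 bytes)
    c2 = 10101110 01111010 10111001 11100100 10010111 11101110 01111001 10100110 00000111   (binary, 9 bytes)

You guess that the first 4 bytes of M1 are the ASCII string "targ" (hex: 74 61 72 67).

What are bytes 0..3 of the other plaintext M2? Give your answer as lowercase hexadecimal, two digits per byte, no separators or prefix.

First, c1 ⊕ c2 = (M1 ⊕ K) ⊕ (M2 ⊕ K) = M1 ⊕ M2, so the key drops out. Then M2 = (M1 ⊕ M2) ⊕ M1 over the first 4 bytes.
byte 0: (a2 ^ ae) ^ 74 = 0c ^ 74 = 78
byte 1: (73 ^ 7a) ^ 61 = 09 ^ 61 = 68
byte 2: (be ^ b9) ^ 72 = 07 ^ 72 = 75
byte 3: (5a ^ e4) ^ 67 = be ^ 67 = d9

786875d9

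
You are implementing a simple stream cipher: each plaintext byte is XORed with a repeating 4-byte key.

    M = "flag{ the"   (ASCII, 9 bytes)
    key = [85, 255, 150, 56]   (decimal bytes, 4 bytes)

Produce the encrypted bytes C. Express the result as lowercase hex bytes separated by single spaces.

33 93 f7 5f 2e df e2 50 30

The 4-byte key repeats, so the effective keystream is 55 ff 96 38 55 ff 96 38 55.
byte 0: 01100110 ⊕ 01010101 = 00110011
byte 1: 01101100 ⊕ 11111111 = 10010011
byte 2: 01100001 ⊕ 10010110 = 11110111
byte 3: 01100111 ⊕ 00111000 = 01011111
byte 4: 01111011 ⊕ 01010101 = 00101110
byte 5: 00100000 ⊕ 11111111 = 11011111
byte 6: 01110100 ⊕ 10010110 = 11100010
byte 7: 01101000 ⊕ 00111000 = 01010000
byte 8: 01100101 ⊕ 01010101 = 00110000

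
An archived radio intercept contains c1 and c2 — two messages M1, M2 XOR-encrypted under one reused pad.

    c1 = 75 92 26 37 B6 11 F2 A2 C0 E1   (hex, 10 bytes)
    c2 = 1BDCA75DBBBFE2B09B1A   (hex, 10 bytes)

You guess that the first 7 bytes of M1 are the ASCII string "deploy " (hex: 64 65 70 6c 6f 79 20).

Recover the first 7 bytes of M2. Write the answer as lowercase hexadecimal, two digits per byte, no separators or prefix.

First, c1 ⊕ c2 = (M1 ⊕ K) ⊕ (M2 ⊕ K) = M1 ⊕ M2, so the key drops out. Then M2 = (M1 ⊕ M2) ⊕ M1 over the first 7 bytes.
byte 0: (75 ^ 1b) ^ 64 = 6e ^ 64 = 0a
byte 1: (92 ^ dc) ^ 65 = 4e ^ 65 = 2b
byte 2: (26 ^ a7) ^ 70 = 81 ^ 70 = f1
byte 3: (37 ^ 5d) ^ 6c = 6a ^ 6c = 06
byte 4: (b6 ^ bb) ^ 6f = 0d ^ 6f = 62
byte 5: (11 ^ bf) ^ 79 = ae ^ 79 = d7
byte 6: (f2 ^ e2) ^ 20 = 10 ^ 20 = 30

0a2bf10662d730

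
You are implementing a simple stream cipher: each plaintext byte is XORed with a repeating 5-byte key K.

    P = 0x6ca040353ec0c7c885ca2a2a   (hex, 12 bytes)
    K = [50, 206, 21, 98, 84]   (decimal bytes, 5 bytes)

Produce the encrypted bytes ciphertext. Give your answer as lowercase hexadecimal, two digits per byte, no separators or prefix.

5e6e55576af209dde79e18e4

The 5-byte key repeats, so the effective keystream is 32 ce 15 62 54 32 ce 15 62 54 32 ce.
byte 0: 108 XOR  50 =  94
byte 1: 160 XOR 206 = 110
byte 2:  64 XOR  21 =  85
byte 3:  53 XOR  98 =  87
byte 4:  62 XOR  84 = 106
byte 5: 192 XOR  50 = 242
byte 6: 199 XOR 206 =   9
byte 7: 200 XOR  21 = 221
byte 8: 133 XOR  98 = 231
byte 9: 202 XOR  84 = 158
byte 10:  42 XOR  50 =  24
byte 11:  42 XOR 206 = 228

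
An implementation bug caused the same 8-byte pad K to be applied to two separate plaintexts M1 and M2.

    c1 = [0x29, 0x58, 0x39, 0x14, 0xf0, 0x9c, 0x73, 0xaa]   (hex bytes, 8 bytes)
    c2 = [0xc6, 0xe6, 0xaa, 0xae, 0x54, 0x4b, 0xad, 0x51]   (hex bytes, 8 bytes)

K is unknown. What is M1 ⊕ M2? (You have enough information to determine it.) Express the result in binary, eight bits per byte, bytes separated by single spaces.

c1 ⊕ c2 = (M1 ⊕ K) ⊕ (M2 ⊕ K) = M1 ⊕ M2 — the shared key cancels under XOR.
29 XOR c6 = ef
58 XOR e6 = be
39 XOR aa = 93
14 XOR ae = ba
f0 XOR 54 = a4
9c XOR 4b = d7
73 XOR ad = de
aa XOR 51 = fb

11101111 10111110 10010011 10111010 10100100 11010111 11011110 11111011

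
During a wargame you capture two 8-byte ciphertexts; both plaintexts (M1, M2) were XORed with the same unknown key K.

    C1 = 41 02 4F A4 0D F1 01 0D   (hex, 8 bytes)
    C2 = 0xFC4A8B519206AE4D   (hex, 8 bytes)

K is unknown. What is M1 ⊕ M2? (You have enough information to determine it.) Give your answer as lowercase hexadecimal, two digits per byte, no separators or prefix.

C1 ⊕ C2 = (M1 ⊕ K) ⊕ (M2 ⊕ K) = M1 ⊕ M2 — the shared key cancels under XOR.
41 ⊕ fc = bd
02 ⊕ 4a = 48
4f ⊕ 8b = c4
a4 ⊕ 51 = f5
0d ⊕ 92 = 9f
f1 ⊕ 06 = f7
01 ⊕ ae = af
0d ⊕ 4d = 40

bd48c4f59ff7af40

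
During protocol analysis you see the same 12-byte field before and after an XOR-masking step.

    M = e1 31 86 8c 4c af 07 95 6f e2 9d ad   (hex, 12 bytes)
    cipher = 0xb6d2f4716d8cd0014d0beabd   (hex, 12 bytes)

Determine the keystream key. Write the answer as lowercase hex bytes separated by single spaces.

57 e3 72 fd 21 23 d7 94 22 e9 77 10

Since cipher = M ⊕ key, XORing both sides with M gives key = M ⊕ cipher.
e1 XOR b6 = 57
31 XOR d2 = e3
86 XOR f4 = 72
8c XOR 71 = fd
4c XOR 6d = 21
af XOR 8c = 23
07 XOR d0 = d7
95 XOR 01 = 94
6f XOR 4d = 22
e2 XOR 0b = e9
9d XOR ea = 77
ad XOR bd = 10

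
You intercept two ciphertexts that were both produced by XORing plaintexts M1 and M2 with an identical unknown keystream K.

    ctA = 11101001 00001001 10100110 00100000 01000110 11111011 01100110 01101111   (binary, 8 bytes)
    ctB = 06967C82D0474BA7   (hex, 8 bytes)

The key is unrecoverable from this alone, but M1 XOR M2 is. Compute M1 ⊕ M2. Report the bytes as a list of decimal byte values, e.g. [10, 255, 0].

[239, 159, 218, 162, 150, 188, 45, 200]

ctA ⊕ ctB = (M1 ⊕ K) ⊕ (M2 ⊕ K) = M1 ⊕ M2 — the shared key cancels under XOR.
byte 0: 11101001 ⊕ 00000110 = 11101111
byte 1: 00001001 ⊕ 10010110 = 10011111
byte 2: 10100110 ⊕ 01111100 = 11011010
byte 3: 00100000 ⊕ 10000010 = 10100010
byte 4: 01000110 ⊕ 11010000 = 10010110
byte 5: 11111011 ⊕ 01000111 = 10111100
byte 6: 01100110 ⊕ 01001011 = 00101101
byte 7: 01101111 ⊕ 10100111 = 11001000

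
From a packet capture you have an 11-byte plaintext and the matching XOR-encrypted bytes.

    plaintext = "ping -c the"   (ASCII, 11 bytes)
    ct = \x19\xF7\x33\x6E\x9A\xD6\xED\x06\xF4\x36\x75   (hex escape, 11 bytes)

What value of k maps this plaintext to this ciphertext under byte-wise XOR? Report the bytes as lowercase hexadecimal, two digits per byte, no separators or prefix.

699e5d09bafb8e26805e10

Since ct = plaintext ⊕ k, XORing both sides with plaintext gives k = plaintext ⊕ ct.
byte 0: 70 ⊕ 19 = 69
byte 1: 69 ⊕ f7 = 9e
byte 2: 6e ⊕ 33 = 5d
byte 3: 67 ⊕ 6e = 09
byte 4: 20 ⊕ 9a = ba
byte 5: 2d ⊕ d6 = fb
byte 6: 63 ⊕ ed = 8e
byte 7: 20 ⊕ 06 = 26
byte 8: 74 ⊕ f4 = 80
byte 9: 68 ⊕ 36 = 5e
byte 10: 65 ⊕ 75 = 10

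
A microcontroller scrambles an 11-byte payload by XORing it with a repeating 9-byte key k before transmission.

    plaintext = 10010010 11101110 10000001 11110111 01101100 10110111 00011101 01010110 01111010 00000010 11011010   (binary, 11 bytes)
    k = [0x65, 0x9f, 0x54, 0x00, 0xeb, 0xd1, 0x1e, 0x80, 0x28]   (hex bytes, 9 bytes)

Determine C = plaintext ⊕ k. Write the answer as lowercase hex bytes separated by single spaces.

f7 71 d5 f7 87 66 03 d6 52 67 45

The 9-byte key repeats, so the effective keystream is 65 9f 54 00 eb d1 1e 80 28 65 9f.
byte 0: 92 ⊕ 65 = f7
byte 1: ee ⊕ 9f = 71
byte 2: 81 ⊕ 54 = d5
byte 3: f7 ⊕ 00 = f7
byte 4: 6c ⊕ eb = 87
byte 5: b7 ⊕ d1 = 66
byte 6: 1d ⊕ 1e = 03
byte 7: 56 ⊕ 80 = d6
byte 8: 7a ⊕ 28 = 52
byte 9: 02 ⊕ 65 = 67
byte 10: da ⊕ 9f = 45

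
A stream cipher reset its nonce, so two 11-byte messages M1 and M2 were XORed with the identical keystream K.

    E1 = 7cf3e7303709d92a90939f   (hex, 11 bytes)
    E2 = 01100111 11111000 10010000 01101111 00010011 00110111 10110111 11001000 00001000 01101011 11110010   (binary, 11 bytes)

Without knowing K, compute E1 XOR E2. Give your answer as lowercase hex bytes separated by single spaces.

1b 0b 77 5f 24 3e 6e e2 98 f8 6d

E1 ⊕ E2 = (M1 ⊕ K) ⊕ (M2 ⊕ K) = M1 ⊕ M2 — the shared key cancels under XOR.
byte 0: 7c XOR 67 = 1b
byte 1: f3 XOR f8 = 0b
byte 2: e7 XOR 90 = 77
byte 3: 30 XOR 6f = 5f
byte 4: 37 XOR 13 = 24
byte 5: 09 XOR 37 = 3e
byte 6: d9 XOR b7 = 6e
byte 7: 2a XOR c8 = e2
byte 8: 90 XOR 08 = 98
byte 9: 93 XOR 6b = f8
byte 10: 9f XOR f2 = 6d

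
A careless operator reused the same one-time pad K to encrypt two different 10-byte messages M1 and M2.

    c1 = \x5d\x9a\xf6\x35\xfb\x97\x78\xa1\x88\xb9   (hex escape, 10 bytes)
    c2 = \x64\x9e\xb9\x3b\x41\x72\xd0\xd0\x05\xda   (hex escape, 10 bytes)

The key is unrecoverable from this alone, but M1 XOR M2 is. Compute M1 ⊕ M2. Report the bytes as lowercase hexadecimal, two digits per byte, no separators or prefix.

39044f0ebae5a8718d63

c1 ⊕ c2 = (M1 ⊕ K) ⊕ (M2 ⊕ K) = M1 ⊕ M2 — the shared key cancels under XOR.
5d xor 64 = 39
9a xor 9e = 04
f6 xor b9 = 4f
35 xor 3b = 0e
fb xor 41 = ba
97 xor 72 = e5
78 xor d0 = a8
a1 xor d0 = 71
88 xor 05 = 8d
b9 xor da = 63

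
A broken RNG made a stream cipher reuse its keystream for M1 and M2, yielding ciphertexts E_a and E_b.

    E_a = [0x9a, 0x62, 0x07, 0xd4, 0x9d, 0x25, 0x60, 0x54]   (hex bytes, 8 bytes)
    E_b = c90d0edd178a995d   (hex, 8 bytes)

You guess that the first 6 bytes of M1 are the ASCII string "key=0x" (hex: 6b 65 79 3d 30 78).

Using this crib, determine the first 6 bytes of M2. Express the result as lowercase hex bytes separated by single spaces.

First, E_a ⊕ E_b = (M1 ⊕ K) ⊕ (M2 ⊕ K) = M1 ⊕ M2, so the key drops out. Then M2 = (M1 ⊕ M2) ⊕ M1 over the first 6 bytes.
byte 0: (9a ⊕ c9) ⊕ 6b = 53 ⊕ 6b = 38
byte 1: (62 ⊕ 0d) ⊕ 65 = 6f ⊕ 65 = 0a
byte 2: (07 ⊕ 0e) ⊕ 79 = 09 ⊕ 79 = 70
byte 3: (d4 ⊕ dd) ⊕ 3d = 09 ⊕ 3d = 34
byte 4: (9d ⊕ 17) ⊕ 30 = 8a ⊕ 30 = ba
byte 5: (25 ⊕ 8a) ⊕ 78 = af ⊕ 78 = d7

38 0a 70 34 ba d7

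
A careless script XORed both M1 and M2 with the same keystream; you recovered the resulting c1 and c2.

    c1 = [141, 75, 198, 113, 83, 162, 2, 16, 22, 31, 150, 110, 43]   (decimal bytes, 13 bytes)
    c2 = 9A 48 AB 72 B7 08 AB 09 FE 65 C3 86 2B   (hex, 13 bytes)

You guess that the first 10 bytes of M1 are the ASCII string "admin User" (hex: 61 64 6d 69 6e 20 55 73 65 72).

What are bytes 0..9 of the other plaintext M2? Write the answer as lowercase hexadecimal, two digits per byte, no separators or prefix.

First, c1 ⊕ c2 = (M1 ⊕ K) ⊕ (M2 ⊕ K) = M1 ⊕ M2, so the key drops out. Then M2 = (M1 ⊕ M2) ⊕ M1 over the first 10 bytes.
byte 0: (8d xor 9a) xor 61 = 17 xor 61 = 76
byte 1: (4b xor 48) xor 64 = 03 xor 64 = 67
byte 2: (c6 xor ab) xor 6d = 6d xor 6d = 00
byte 3: (71 xor 72) xor 69 = 03 xor 69 = 6a
byte 4: (53 xor b7) xor 6e = e4 xor 6e = 8a
byte 5: (a2 xor 08) xor 20 = aa xor 20 = 8a
byte 6: (02 xor ab) xor 55 = a9 xor 55 = fc
byte 7: (10 xor 09) xor 73 = 19 xor 73 = 6a
byte 8: (16 xor fe) xor 65 = e8 xor 65 = 8d
byte 9: (1f xor 65) xor 72 = 7a xor 72 = 08

7667006a8a8afc6a8d08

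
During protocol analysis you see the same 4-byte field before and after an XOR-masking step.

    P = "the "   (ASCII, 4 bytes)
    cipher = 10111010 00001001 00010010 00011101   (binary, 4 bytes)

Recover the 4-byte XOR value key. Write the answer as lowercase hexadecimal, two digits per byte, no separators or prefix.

Since cipher = P ⊕ key, XORing both sides with P gives key = P ⊕ cipher.
byte 0: 74 ⊕ ba = ce
byte 1: 68 ⊕ 09 = 61
byte 2: 65 ⊕ 12 = 77
byte 3: 20 ⊕ 1d = 3d

ce61773d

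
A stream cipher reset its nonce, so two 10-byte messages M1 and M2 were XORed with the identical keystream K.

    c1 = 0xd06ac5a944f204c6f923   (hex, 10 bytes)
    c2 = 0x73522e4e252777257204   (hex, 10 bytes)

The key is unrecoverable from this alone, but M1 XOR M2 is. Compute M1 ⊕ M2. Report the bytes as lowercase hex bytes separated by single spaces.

c1 ⊕ c2 = (M1 ⊕ K) ⊕ (M2 ⊕ K) = M1 ⊕ M2 — the shared key cancels under XOR.
byte 0: 208 xor 115 = 163
byte 1: 106 xor  82 =  56
byte 2: 197 xor  46 = 235
byte 3: 169 xor  78 = 231
byte 4:  68 xor  37 =  97
byte 5: 242 xor  39 = 213
byte 6:   4 xor 119 = 115
byte 7: 198 xor  37 = 227
byte 8: 249 xor 114 = 139
byte 9:  35 xor   4 =  39

a3 38 eb e7 61 d5 73 e3 8b 27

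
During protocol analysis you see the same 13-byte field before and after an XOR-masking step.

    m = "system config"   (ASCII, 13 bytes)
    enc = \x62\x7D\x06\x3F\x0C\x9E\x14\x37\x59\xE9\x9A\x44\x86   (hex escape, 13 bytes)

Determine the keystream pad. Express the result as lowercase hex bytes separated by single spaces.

11 04 75 4b 69 f3 34 54 36 87 fc 2d e1

Since enc = m ⊕ pad, XORing both sides with m gives pad = m ⊕ enc.
73 xor 62 = 11
79 xor 7d = 04
73 xor 06 = 75
74 xor 3f = 4b
65 xor 0c = 69
6d xor 9e = f3
20 xor 14 = 34
63 xor 37 = 54
6f xor 59 = 36
6e xor e9 = 87
66 xor 9a = fc
69 xor 44 = 2d
67 xor 86 = e1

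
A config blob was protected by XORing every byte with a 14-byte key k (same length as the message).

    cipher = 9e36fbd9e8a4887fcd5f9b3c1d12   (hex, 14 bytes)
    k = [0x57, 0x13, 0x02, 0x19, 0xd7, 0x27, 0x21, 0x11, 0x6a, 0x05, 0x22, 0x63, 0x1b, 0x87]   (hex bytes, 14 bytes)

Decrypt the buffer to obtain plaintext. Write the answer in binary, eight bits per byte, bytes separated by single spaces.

byte 0: 10011110 ⊕ 01010111 = 11001001
byte 1: 00110110 ⊕ 00010011 = 00100101
byte 2: 11111011 ⊕ 00000010 = 11111001
byte 3: 11011001 ⊕ 00011001 = 11000000
byte 4: 11101000 ⊕ 11010111 = 00111111
byte 5: 10100100 ⊕ 00100111 = 10000011
byte 6: 10001000 ⊕ 00100001 = 10101001
byte 7: 01111111 ⊕ 00010001 = 01101110
byte 8: 11001101 ⊕ 01101010 = 10100111
byte 9: 01011111 ⊕ 00000101 = 01011010
byte 10: 10011011 ⊕ 00100010 = 10111001
byte 11: 00111100 ⊕ 01100011 = 01011111
byte 12: 00011101 ⊕ 00011011 = 00000110
byte 13: 00010010 ⊕ 10000111 = 10010101

11001001 00100101 11111001 11000000 00111111 10000011 10101001 01101110 10100111 01011010 10111001 01011111 00000110 10010101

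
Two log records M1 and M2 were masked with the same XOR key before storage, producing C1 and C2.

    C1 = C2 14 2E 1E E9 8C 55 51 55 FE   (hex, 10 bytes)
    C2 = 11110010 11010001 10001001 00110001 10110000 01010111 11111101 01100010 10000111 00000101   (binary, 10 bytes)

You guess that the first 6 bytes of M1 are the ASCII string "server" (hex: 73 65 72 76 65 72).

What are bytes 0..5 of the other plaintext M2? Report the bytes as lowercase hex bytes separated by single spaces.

First, C1 ⊕ C2 = (M1 ⊕ K) ⊕ (M2 ⊕ K) = M1 ⊕ M2, so the key drops out. Then M2 = (M1 ⊕ M2) ⊕ M1 over the first 6 bytes.
byte 0: (c2 ⊕ f2) ⊕ 73 = 30 ⊕ 73 = 43
byte 1: (14 ⊕ d1) ⊕ 65 = c5 ⊕ 65 = a0
byte 2: (2e ⊕ 89) ⊕ 72 = a7 ⊕ 72 = d5
byte 3: (1e ⊕ 31) ⊕ 76 = 2f ⊕ 76 = 59
byte 4: (e9 ⊕ b0) ⊕ 65 = 59 ⊕ 65 = 3c
byte 5: (8c ⊕ 57) ⊕ 72 = db ⊕ 72 = a9

43 a0 d5 59 3c a9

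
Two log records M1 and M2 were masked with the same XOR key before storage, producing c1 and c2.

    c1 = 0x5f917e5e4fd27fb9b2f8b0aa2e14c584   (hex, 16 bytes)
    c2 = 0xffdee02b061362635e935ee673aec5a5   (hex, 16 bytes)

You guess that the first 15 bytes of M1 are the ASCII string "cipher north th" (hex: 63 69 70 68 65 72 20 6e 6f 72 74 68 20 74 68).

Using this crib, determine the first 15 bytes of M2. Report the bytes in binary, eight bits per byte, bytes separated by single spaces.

First, c1 ⊕ c2 = (M1 ⊕ K) ⊕ (M2 ⊕ K) = M1 ⊕ M2, so the key drops out. Then M2 = (M1 ⊕ M2) ⊕ M1 over the first 15 bytes.
byte 0: (5f ^ ff) ^ 63 = a0 ^ 63 = c3
byte 1: (91 ^ de) ^ 69 = 4f ^ 69 = 26
byte 2: (7e ^ e0) ^ 70 = 9e ^ 70 = ee
byte 3: (5e ^ 2b) ^ 68 = 75 ^ 68 = 1d
byte 4: (4f ^ 06) ^ 65 = 49 ^ 65 = 2c
byte 5: (d2 ^ 13) ^ 72 = c1 ^ 72 = b3
byte 6: (7f ^ 62) ^ 20 = 1d ^ 20 = 3d
byte 7: (b9 ^ 63) ^ 6e = da ^ 6e = b4
byte 8: (b2 ^ 5e) ^ 6f = ec ^ 6f = 83
byte 9: (f8 ^ 93) ^ 72 = 6b ^ 72 = 19
byte 10: (b0 ^ 5e) ^ 74 = ee ^ 74 = 9a
byte 11: (aa ^ e6) ^ 68 = 4c ^ 68 = 24
byte 12: (2e ^ 73) ^ 20 = 5d ^ 20 = 7d
byte 13: (14 ^ ae) ^ 74 = ba ^ 74 = ce
byte 14: (c5 ^ c5) ^ 68 = 00 ^ 68 = 68

11000011 00100110 11101110 00011101 00101100 10110011 00111101 10110100 10000011 00011001 10011010 00100100 01111101 11001110 01101000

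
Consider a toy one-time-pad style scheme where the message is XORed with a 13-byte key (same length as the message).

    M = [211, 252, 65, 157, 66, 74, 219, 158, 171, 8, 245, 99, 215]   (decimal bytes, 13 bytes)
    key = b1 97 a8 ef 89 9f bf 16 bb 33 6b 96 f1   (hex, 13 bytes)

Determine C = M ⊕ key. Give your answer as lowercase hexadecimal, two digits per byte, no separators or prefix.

byte 0: d3 ⊕ b1 = 62
byte 1: fc ⊕ 97 = 6b
byte 2: 41 ⊕ a8 = e9
byte 3: 9d ⊕ ef = 72
byte 4: 42 ⊕ 89 = cb
byte 5: 4a ⊕ 9f = d5
byte 6: db ⊕ bf = 64
byte 7: 9e ⊕ 16 = 88
byte 8: ab ⊕ bb = 10
byte 9: 08 ⊕ 33 = 3b
byte 10: f5 ⊕ 6b = 9e
byte 11: 63 ⊕ 96 = f5
byte 12: d7 ⊕ f1 = 26

626be972cbd56488103b9ef526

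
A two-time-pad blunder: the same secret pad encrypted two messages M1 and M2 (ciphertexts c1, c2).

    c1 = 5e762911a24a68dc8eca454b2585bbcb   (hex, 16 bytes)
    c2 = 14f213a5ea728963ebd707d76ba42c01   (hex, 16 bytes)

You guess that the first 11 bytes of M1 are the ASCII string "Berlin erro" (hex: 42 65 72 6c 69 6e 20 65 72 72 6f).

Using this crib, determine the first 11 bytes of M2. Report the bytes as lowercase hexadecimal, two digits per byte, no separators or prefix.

08e148d82156c1da176f2d

First, c1 ⊕ c2 = (M1 ⊕ K) ⊕ (M2 ⊕ K) = M1 ⊕ M2, so the key drops out. Then M2 = (M1 ⊕ M2) ⊕ M1 over the first 11 bytes.
byte 0: (5e ⊕ 14) ⊕ 42 = 4a ⊕ 42 = 08
byte 1: (76 ⊕ f2) ⊕ 65 = 84 ⊕ 65 = e1
byte 2: (29 ⊕ 13) ⊕ 72 = 3a ⊕ 72 = 48
byte 3: (11 ⊕ a5) ⊕ 6c = b4 ⊕ 6c = d8
byte 4: (a2 ⊕ ea) ⊕ 69 = 48 ⊕ 69 = 21
byte 5: (4a ⊕ 72) ⊕ 6e = 38 ⊕ 6e = 56
byte 6: (68 ⊕ 89) ⊕ 20 = e1 ⊕ 20 = c1
byte 7: (dc ⊕ 63) ⊕ 65 = bf ⊕ 65 = da
byte 8: (8e ⊕ eb) ⊕ 72 = 65 ⊕ 72 = 17
byte 9: (ca ⊕ d7) ⊕ 72 = 1d ⊕ 72 = 6f
byte 10: (45 ⊕ 07) ⊕ 6f = 42 ⊕ 6f = 2d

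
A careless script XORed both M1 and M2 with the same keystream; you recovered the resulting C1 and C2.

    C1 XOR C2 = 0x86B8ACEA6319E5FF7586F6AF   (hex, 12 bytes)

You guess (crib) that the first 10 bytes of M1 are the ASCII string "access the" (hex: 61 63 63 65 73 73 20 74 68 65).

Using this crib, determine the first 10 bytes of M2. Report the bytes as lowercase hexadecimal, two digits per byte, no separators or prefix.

Since C1 ⊕ C2 = M1 ⊕ M2, XORing with the guessed M1 bytes yields the corresponding M2 bytes: M2 = (C1 ⊕ C2) ⊕ M1.
byte 0: 86 XOR 61 = e7
byte 1: b8 XOR 63 = db
byte 2: ac XOR 63 = cf
byte 3: ea XOR 65 = 8f
byte 4: 63 XOR 73 = 10
byte 5: 19 XOR 73 = 6a
byte 6: e5 XOR 20 = c5
byte 7: ff XOR 74 = 8b
byte 8: 75 XOR 68 = 1d
byte 9: 86 XOR 65 = e3

e7dbcf8f106ac58b1de3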